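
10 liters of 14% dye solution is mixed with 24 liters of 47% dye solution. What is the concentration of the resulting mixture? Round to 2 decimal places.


Solute in mixture 1 = 14% of 10 L = 10*14/100 = 7/5 L
Solute in mixture 2 = 47% of 24 L = 24*47/100 = 282/25 L
Total solute = 7/5 + 282/25 = 317/25 L
Total volume = 10 + 24 = 34 L
Final concentration = 317/25/34 * 100 = 37.29%

37.29


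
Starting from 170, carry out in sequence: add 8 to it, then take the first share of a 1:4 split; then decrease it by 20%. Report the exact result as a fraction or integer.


Start with 170.
Step 1: Add 8: 170+8=178; split 1:4 first = 178*1/5 = 178/5
Step 2: Decrease by 20%: 178/5 * 80/100 = 712/25
Final result = 712/25

712/25


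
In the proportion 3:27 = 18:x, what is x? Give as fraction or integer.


Setting up: 3/27 = 18/x
Cross multiply: 3 * x = 27 * 18
3x = 486
x = 486/3
x = 162

162


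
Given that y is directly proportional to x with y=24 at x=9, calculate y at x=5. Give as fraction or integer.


Direct proportion: y = kx
Find k: k = 24/9 = 8/3
Compute y at x=5: y = 8/3 * 5
y = 40/3

40/3


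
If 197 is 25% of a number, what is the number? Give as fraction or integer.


Given: 197 is 25% of the whole
Set up: 197 = 25/100 * whole
whole = 197 * 100 / 25
whole = 19700 / 25
whole = 788

788


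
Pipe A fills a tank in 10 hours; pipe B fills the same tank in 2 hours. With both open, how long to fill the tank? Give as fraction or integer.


Rate of A = 1/10 job per hour
Rate of B = 1/2 job per hour
Combined rate = 1/10 + 1/2
Find common denominator: (2 + 10)/(10*2) = 12/20
Combined rate = 3/5 job per hour
Time together = 1 / (3/5) = 5/3 hours

5/3


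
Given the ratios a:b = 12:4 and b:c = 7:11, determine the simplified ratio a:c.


Given a:b = 12:4 and b:c = 7:11
Make b consistent. Multiply first ratio by 7: a:b = 84:28
Multiply second ratio by 4: b:c = 28:44
Now b = 28 in both, so a:b:c = 84:28:44
Therefore a:c = 84:44
Simplify by GCD: a:c = 21:11

21:11


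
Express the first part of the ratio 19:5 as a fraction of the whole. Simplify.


Total parts = 19 + 5 = 24
First part fraction = 19/24
Simplify: 19/24 = 19/24

19/24


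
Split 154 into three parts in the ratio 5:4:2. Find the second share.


Ratio = 5:4:2
Total parts = 5 + 4 + 2 = 11
Value per part = 154 / 11 = 14
First share = 5 * 14 = 70
Middle share = 4 * 14 = 56
Third share = 2 * 14 = 28

56


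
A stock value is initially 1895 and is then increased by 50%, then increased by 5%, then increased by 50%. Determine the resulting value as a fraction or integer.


Start: 1895
Step 1: increase by 50% => multiply by 150/100
  1895 * 150/100 = 5685/2
Step 2: increase by 5% => multiply by 105/100
  5685/2 * 105/100 = 23877/8
Step 3: increase by 50% => multiply by 150/100
  23877/8 * 150/100 = 71631/16
Final value = 71631/16

71631/16


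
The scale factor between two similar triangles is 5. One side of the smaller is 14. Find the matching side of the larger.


Similar triangles have proportional sides
Scale factor = 5
Smaller side = 14
Corresponding larger side = 14 * 5
= 70

70


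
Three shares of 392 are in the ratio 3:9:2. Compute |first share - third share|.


Total parts = 3 + 9 + 2 = 14
Value per part = 392 / 14 = 28
Shares: 3*28=84, 9*28=252, 2*28=56
First share = 84, third share = 56
Difference = |84 - 56| = 28

28


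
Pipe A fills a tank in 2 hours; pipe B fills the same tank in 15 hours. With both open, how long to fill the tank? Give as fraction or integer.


Rate of A = 1/2 job per hour
Rate of B = 1/15 job per hour
Combined rate = 1/2 + 1/15
Find common denominator: (15 + 2)/(2*15) = 17/30
Combined rate = 17/30 job per hour
Time together = 1 / (17/30) = 30/17 hours

30/17


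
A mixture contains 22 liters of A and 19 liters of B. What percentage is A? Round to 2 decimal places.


Volume of A = 22 L
Volume of B = 19 L
Total volume = 22 + 19 = 41 L
Percentage of A = (22/41) * 100
= 53.66%

53.66


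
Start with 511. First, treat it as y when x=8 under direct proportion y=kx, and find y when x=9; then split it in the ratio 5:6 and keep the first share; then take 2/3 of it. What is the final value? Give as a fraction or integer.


Start with 511.
Step 1: Direct prop: k = (511)/8; new y = k*9 = 511*9/8 = 4599/8
Step 2: Split 5:6, first share = 4599/8 * 5/11 = 22995/88
Step 3: Take 2/3: 22995/88 * 2/3 = 7665/44
Final result = 7665/44

7665/44


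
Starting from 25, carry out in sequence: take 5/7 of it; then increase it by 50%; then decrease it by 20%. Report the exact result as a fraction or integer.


Start with 25.
Step 1: Take 5/7: 25 * 5/7 = 125/7
Step 2: Increase by 50%: 125/7 * 150/100 = 375/14
Step 3: Decrease by 20%: 375/14 * 80/100 = 150/7
Final result = 150/7

150/7


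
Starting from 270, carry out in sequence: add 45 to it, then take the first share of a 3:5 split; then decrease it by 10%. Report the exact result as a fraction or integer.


Start with 270.
Step 1: Add 45: 270+45=315; split 3:5 first = 315*3/8 = 945/8
Step 2: Decrease by 10%: 945/8 * 90/100 = 1701/16
Final result = 1701/16

1701/16


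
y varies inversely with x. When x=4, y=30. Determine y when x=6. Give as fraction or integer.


Inverse proportion: y = k/x
Find k: k = 4 * 30 = 120
Compute y at x=6: y = 120/6
y = 20

20


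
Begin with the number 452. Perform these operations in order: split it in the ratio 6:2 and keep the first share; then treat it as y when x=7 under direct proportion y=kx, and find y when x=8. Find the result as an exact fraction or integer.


Start with 452.
Step 1: Split 6:2, first share = 452 * 6/8 = 339
Step 2: Direct prop: k = (339)/7; new y = k*8 = 339*8/7 = 2712/7
Final result = 2712/7

2712/7


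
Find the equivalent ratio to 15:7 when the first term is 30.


Original ratio: 15:7
First term target: 30
Scale factor = 30 / 15 = 2
Multiply second term: 7 * 2 = 14
Equivalent ratio = 30:14

30:14


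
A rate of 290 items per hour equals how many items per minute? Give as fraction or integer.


Converting from per hour to per minute
Rate = 290 items per hour
Divide by 60: 290/60
= 29/6 items per minute

29/6


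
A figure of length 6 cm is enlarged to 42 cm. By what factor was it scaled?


Original length = 6 cm
Scaled length = 42 cm
Scale factor = 42 / 6
= 7

7


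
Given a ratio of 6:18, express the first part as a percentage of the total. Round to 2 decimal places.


Total parts = 6 + 18 = 24
First part fraction = 6/24
Percentage = (6/24) * 100
= 0.25 * 100
= 25.00%

25.00


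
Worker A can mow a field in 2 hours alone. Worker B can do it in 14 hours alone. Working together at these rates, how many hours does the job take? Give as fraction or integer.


Rate of A = 1/2 job per hour
Rate of B = 1/14 job per hour
Combined rate = 1/2 + 1/14
Find common denominator: (14 + 2)/(2*14) = 16/28
Combined rate = 4/7 job per hour
Time together = 1 / (4/7) = 7/4 hours

7/4


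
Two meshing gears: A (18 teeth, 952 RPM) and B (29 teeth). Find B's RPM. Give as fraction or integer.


Gear ratio: teeth_A * RPM_A = teeth_B * RPM_B
18 * 952 = 29 * RPM_B
17136 = 29 * RPM_B
RPM_B = 17136 / 29
RPM_B = 17136/29

17136/29


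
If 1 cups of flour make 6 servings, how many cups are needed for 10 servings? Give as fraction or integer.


Original: 1 cups for 6 servings
Target servings = 10
Scaling factor = 10/6
New amount = 1 * 10/6
= 10/6
= 5/3 cups

5/3


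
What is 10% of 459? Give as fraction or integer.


Compute 10% of 459
Convert percentage: 10% = 10/100
Multiply: 459 * 10/100
= 4590/100
= 459/10

459/10


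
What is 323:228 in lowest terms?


Find GCD(323, 228)
GCD = 19
Divide both by 19: 323/19 = 17, 228/19 = 12
Simplified ratio = 17:12

17:12


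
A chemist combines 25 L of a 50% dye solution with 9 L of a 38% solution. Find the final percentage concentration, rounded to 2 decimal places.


Solute in mixture 1 = 50% of 25 L = 25*50/100 = 25/2 L
Solute in mixture 2 = 38% of 9 L = 9*38/100 = 171/50 L
Total solute = 25/2 + 171/50 = 398/25 L
Total volume = 25 + 9 = 34 L
Final concentration = 398/25/34 * 100 = 46.82%

46.82


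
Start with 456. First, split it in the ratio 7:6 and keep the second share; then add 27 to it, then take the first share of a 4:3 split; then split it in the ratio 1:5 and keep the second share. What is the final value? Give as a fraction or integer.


Start with 456.
Step 1: Split 7:6, second share = 456 * 6/13 = 2736/13
Step 2: Add 27: 2736/13+27=3087/13; split 4:3 first = 3087/13*4/7 = 1764/13
Step 3: Split 1:5, second share = 1764/13 * 5/6 = 1470/13
Final result = 1470/13

1470/13


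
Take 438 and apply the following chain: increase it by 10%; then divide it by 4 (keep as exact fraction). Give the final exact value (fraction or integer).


Start with 438.
Step 1: Increase by 10%: 438 * 110/100 = 2409/5
Step 2: Divide by 4: 2409/5 / 4 = 2409/20
Final result = 2409/20

2409/20


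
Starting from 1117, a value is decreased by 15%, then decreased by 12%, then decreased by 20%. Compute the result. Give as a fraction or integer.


Start: 1117
Step 1: decrease by 15% => multiply by 85/100
  1117 * 85/100 = 18989/20
Step 2: decrease by 12% => multiply by 88/100
  18989/20 * 88/100 = 208879/250
Step 3: decrease by 20% => multiply by 80/100
  208879/250 * 80/100 = 417758/625
Final value = 417758/625

417758/625


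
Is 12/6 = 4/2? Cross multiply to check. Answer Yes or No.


Cross multiply to check 12/6 = 4/2
Left cross product: 12 * 2 = 24
Right cross product: 6 * 4 = 24
24 = 24
Equal, so proportions match => Yes

Yes


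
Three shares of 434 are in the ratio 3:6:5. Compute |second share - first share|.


Total parts = 3 + 6 + 5 = 14
Value per part = 434 / 14 = 31
Shares: 3*31=93, 6*31=186, 5*31=155
Second share = 186, first share = 93
Difference = |186 - 93| = 93

93


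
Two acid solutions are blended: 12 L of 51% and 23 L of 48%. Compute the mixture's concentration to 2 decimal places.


Solute in mixture 1 = 51% of 12 L = 12*51/100 = 153/25 L
Solute in mixture 2 = 48% of 23 L = 23*48/100 = 276/25 L
Total solute = 153/25 + 276/25 = 429/25 L
Total volume = 12 + 23 = 35 L
Final concentration = 429/25/35 * 100 = 49.03%

49.03


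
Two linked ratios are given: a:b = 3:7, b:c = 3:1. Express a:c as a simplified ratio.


Given a:b = 3:7 and b:c = 3:1
Make b consistent. Multiply first ratio by 3: a:b = 9:21
Multiply second ratio by 7: b:c = 21:7
Now b = 21 in both, so a:b:c = 9:21:7
Therefore a:c = 9:7
Simplify by GCD: a:c = 9:7

9:7


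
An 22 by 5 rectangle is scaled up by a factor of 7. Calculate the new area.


Original dimensions: 22 x 5
Enlargement factor = 7
New width = 22 * 7 = 154
New height = 5 * 7 = 35
New area = 154 * 35 = 5390

5390


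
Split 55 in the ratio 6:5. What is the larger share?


Total parts = 6 + 5 = 11
Value per part = 55 / 11 = 5
First share = 6 * 5 = 30
Second share = 5 * 5 = 25
Larger share = 30

30


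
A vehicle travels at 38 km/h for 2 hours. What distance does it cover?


Using distance = speed * time
Speed = 38 km/h
Time = 2 hours
Distance = 38 * 2
= 76 km

76


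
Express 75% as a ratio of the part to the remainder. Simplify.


Part = 75%, Remainder = 25%
Ratio = 75:25
GCD(75, 25) = 25
Simplify: 3:1 = 3:1

3:1


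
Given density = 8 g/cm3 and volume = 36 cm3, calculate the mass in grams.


Using mass = density * volume
Density = 8 g/cm3
Volume = 36 cm3
Mass = 8 * 36
= 288 g

288


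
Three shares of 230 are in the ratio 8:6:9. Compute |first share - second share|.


Total parts = 8 + 6 + 9 = 23
Value per part = 230 / 23 = 10
Shares: 8*10=80, 6*10=60, 9*10=90
First share = 80, second share = 60
Difference = |80 - 60| = 20

20


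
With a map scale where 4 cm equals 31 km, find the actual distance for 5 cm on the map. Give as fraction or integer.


Map scale: 4 cm = 31 km
Measured distance on map = 5 cm
Set up proportion: 5 * 31 / 4
= 155 / 4
= 155/4 km

155/4


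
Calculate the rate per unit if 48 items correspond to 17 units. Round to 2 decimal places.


Total items = 48
Number of units = 17
Unit rate = 48 / 17
= 2.82 items per unit

2.82


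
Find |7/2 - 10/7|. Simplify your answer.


Simplify: 7/2 = 7/2 and 10/7 = 10/7
Find common denominator: LCD = 14
Convert: 49/14 and 20/14
Difference = |49 - 20|/14 = 29/14
Simplified = 29/14

29/14


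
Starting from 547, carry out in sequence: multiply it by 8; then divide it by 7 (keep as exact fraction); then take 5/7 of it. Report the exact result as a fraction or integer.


Start with 547.
Step 1: Multiply by 8: 547 * 8 = 4376
Step 2: Divide by 7: 4376 / 7 = 4376/7
Step 3: Take 5/7: 4376/7 * 5/7 = 21880/49
Final result = 21880/49

21880/49


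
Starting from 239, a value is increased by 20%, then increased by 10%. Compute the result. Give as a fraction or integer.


Start: 239
Step 1: increase by 20% => multiply by 120/100
  239 * 120/100 = 1434/5
Step 2: increase by 10% => multiply by 110/100
  1434/5 * 110/100 = 7887/25
Final value = 7887/25

7887/25


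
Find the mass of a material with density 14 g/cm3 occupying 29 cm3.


Using mass = density * volume
Density = 14 g/cm3
Volume = 29 cm3
Mass = 14 * 29
= 406 g

406


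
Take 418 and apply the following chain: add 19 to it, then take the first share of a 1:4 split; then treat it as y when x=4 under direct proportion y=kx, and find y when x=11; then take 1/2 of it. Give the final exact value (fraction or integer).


Start with 418.
Step 1: Add 19: 418+19=437; split 1:4 first = 437*1/5 = 437/5
Step 2: Direct prop: k = (437/5)/4; new y = k*11 = 437/5*11/4 = 4807/20
Step 3: Take 1/2: 4807/20 * 1/2 = 4807/40
Final result = 4807/40

4807/40


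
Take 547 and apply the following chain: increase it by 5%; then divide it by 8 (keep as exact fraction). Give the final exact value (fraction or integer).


Start with 547.
Step 1: Increase by 5%: 547 * 105/100 = 11487/20
Step 2: Divide by 8: 11487/20 / 8 = 11487/160
Final result = 11487/160

11487/160


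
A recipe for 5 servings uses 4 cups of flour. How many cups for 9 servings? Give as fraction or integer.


Original: 4 cups for 5 servings
Target servings = 9
Scaling factor = 9/5
New amount = 4 * 9/5
= 36/5
= 36/5 cups

36/5


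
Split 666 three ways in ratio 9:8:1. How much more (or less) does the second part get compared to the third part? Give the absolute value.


Total parts = 9 + 8 + 1 = 18
Value per part = 666 / 18 = 37
Shares: 9*37=333, 8*37=296, 1*37=37
Second share = 296, third share = 37
Difference = |296 - 37| = 259

259


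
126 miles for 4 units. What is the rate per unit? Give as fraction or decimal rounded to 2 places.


Total miles = 126
Number of units = 4
Unit rate = 126 / 4
= 31.50 miles per unit

31.50


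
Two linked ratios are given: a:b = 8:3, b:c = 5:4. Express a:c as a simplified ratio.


Given a:b = 8:3 and b:c = 5:4
Make b consistent. Multiply first ratio by 5: a:b = 40:15
Multiply second ratio by 3: b:c = 15:12
Now b = 15 in both, so a:b:c = 40:15:12
Therefore a:c = 40:12
Simplify by GCD: a:c = 10:3

10:3


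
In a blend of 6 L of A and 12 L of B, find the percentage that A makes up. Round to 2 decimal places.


Volume of A = 6 L
Volume of B = 12 L
Total volume = 6 + 12 = 18 L
Percentage of A = (6/18) * 100
= 33.33%

33.33


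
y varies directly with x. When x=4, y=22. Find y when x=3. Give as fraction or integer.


Direct proportion: y = kx
Find k: k = 22/4 = 11/2
Compute y at x=3: y = 11/2 * 3
y = 33/2

33/2


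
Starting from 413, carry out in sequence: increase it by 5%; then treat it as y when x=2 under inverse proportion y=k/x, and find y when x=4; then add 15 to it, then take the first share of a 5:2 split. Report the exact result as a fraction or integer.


Start with 413.
Step 1: Increase by 5%: 413 * 105/100 = 8673/20
Step 2: Inverse prop: k = (8673/20)*2; new y = k/4 = 8673/20*2/4 = 8673/40
Step 3: Add 15: 8673/40+15=9273/40; split 5:2 first = 9273/40*5/7 = 9273/56
Final result = 9273/56

9273/56


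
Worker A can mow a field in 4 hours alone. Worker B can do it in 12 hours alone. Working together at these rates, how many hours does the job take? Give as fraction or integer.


Rate of A = 1/4 job per hour
Rate of B = 1/12 job per hour
Combined rate = 1/4 + 1/12
Find common denominator: (12 + 4)/(4*12) = 16/48
Combined rate = 1/3 job per hour
Time together = 1 / (1/3) = 3 hours

3


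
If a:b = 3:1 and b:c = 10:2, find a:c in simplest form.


Given a:b = 3:1 and b:c = 10:2
Make b consistent. Multiply first ratio by 10: a:b = 30:10
Multiply second ratio by 1: b:c = 10:2
Now b = 10 in both, so a:b:c = 30:10:2
Therefore a:c = 30:2
Simplify by GCD: a:c = 15:1

15:1


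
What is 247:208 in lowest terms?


Find GCD(247, 208)
GCD = 13
Divide both by 13: 247/13 = 19, 208/13 = 16
Simplified ratio = 19:16

19:16


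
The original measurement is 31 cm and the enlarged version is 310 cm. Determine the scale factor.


Original length = 31 cm
Scaled length = 310 cm
Scale factor = 310 / 31
= 10

10


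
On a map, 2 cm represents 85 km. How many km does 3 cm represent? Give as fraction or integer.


Map scale: 2 cm = 85 km
Measured distance on map = 3 cm
Set up proportion: 3 * 85 / 2
= 255 / 2
= 255/2 km

255/2


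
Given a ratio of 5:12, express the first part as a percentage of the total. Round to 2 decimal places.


Total parts = 5 + 12 = 17
First part fraction = 5/17
Percentage = (5/17) * 100
= 0.294118 * 100
= 29.41%

29.41


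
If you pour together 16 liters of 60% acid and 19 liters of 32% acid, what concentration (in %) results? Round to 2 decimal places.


Solute in mixture 1 = 60% of 16 L = 16*60/100 = 48/5 L
Solute in mixture 2 = 32% of 19 L = 19*32/100 = 152/25 L
Total solute = 48/5 + 152/25 = 392/25 L
Total volume = 16 + 19 = 35 L
Final concentration = 392/25/35 * 100 = 44.80%

44.80


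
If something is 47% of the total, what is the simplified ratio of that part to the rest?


Part = 47%, Remainder = 53%
Ratio = 47:53
GCD(47, 53) = 1
Simplify: 47:53 = 47:53

47:53


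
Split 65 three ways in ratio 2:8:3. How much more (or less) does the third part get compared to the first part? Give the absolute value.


Total parts = 2 + 8 + 3 = 13
Value per part = 65 / 13 = 5
Shares: 2*5=10, 8*5=40, 3*5=15
Third share = 15, first share = 10
Difference = |15 - 10| = 5

5


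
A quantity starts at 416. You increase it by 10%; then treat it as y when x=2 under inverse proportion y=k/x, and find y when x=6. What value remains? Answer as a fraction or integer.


Start with 416.
Step 1: Increase by 10%: 416 * 110/100 = 2288/5
Step 2: Inverse prop: k = (2288/5)*2; new y = k/6 = 2288/5*2/6 = 2288/15
Final result = 2288/15

2288/15


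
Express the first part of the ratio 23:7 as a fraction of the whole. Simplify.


Total parts = 23 + 7 = 30
First part fraction = 23/30
Simplify: 23/30 = 23/30

23/30


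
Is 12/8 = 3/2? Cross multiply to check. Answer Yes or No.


Cross multiply to check 12/8 = 3/2
Left cross product: 12 * 2 = 24
Right cross product: 8 * 3 = 24
24 = 24
Equal, so proportions match => Yes

Yes


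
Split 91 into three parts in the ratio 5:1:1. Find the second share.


Ratio = 5:1:1
Total parts = 5 + 1 + 1 = 7
Value per part = 91 / 7 = 13
First share = 5 * 13 = 65
Middle share = 1 * 13 = 13
Third share = 1 * 13 = 13

13


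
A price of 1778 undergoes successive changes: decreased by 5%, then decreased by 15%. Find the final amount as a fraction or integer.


Start: 1778
Step 1: decrease by 5% => multiply by 95/100
  1778 * 95/100 = 16891/10
Step 2: decrease by 15% => multiply by 85/100
  16891/10 * 85/100 = 287147/200
Final value = 287147/200

287147/200


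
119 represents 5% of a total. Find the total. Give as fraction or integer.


Given: 119 is 5% of the whole
Set up: 119 = 5/100 * whole
whole = 119 * 100 / 5
whole = 11900 / 5
whole = 2380

2380


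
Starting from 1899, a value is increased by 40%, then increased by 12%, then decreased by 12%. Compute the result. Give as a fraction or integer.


Start: 1899
Step 1: increase by 40% => multiply by 140/100
  1899 * 140/100 = 13293/5
Step 2: increase by 12% => multiply by 112/100
  13293/5 * 112/100 = 372204/125
Step 3: decrease by 12% => multiply by 88/100
  372204/125 * 88/100 = 8188488/3125
Final value = 8188488/3125

8188488/3125


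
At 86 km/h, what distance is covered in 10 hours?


Using distance = speed * time
Speed = 86 km/h
Time = 10 hours
Distance = 86 * 10
= 860 km

860


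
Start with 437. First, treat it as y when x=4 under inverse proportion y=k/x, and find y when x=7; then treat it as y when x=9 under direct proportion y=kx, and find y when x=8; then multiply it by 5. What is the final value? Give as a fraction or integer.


Start with 437.
Step 1: Inverse prop: k = (437)*4; new y = k/7 = 437*4/7 = 1748/7
Step 2: Direct prop: k = (1748/7)/9; new y = k*8 = 1748/7*8/9 = 13984/63
Step 3: Multiply by 5: 13984/63 * 5 = 69920/63
Final result = 69920/63

69920/63


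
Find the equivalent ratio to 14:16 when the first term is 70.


Original ratio: 14:16
First term target: 70
Scale factor = 70 / 14 = 5
Multiply second term: 16 * 5 = 80
Equivalent ratio = 70:80

70:80


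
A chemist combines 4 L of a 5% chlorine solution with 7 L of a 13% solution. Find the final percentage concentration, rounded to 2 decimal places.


Solute in mixture 1 = 5% of 4 L = 4*5/100 = 1/5 L
Solute in mixture 2 = 13% of 7 L = 7*13/100 = 91/100 L
Total solute = 1/5 + 91/100 = 111/100 L
Total volume = 4 + 7 = 11 L
Final concentration = 111/100/11 * 100 = 10.09%

10.09


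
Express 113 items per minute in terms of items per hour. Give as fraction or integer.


Converting from per minute to per hour
Rate = 113 items per minute
Multiply by 60: 113 * 60
= 6780 items per hour

6780


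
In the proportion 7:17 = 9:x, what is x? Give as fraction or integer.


Setting up: 7/17 = 9/x
Cross multiply: 7 * x = 17 * 9
7x = 153
x = 153/7
x = 153/7

153/7


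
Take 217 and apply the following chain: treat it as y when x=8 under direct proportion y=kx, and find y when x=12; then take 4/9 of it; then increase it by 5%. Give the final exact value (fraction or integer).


Start with 217.
Step 1: Direct prop: k = (217)/8; new y = k*12 = 217*12/8 = 651/2
Step 2: Take 4/9: 651/2 * 4/9 = 434/3
Step 3: Increase by 5%: 434/3 * 105/100 = 1519/10
Final result = 1519/10

1519/10


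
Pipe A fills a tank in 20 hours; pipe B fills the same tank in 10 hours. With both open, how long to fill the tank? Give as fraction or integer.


Rate of A = 1/20 job per hour
Rate of B = 1/10 job per hour
Combined rate = 1/20 + 1/10
Find common denominator: (10 + 20)/(20*10) = 30/200
Combined rate = 3/20 job per hour
Time together = 1 / (3/20) = 20/3 hours

20/3


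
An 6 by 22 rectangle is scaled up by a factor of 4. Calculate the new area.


Original dimensions: 6 x 22
Enlargement factor = 4
New width = 6 * 4 = 24
New height = 22 * 4 = 88
New area = 24 * 88 = 2112

2112


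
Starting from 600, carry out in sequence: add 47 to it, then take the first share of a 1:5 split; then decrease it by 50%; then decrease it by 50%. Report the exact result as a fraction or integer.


Start with 600.
Step 1: Add 47: 600+47=647; split 1:5 first = 647*1/6 = 647/6
Step 2: Decrease by 50%: 647/6 * 50/100 = 647/12
Step 3: Decrease by 50%: 647/12 * 50/100 = 647/24
Final result = 647/24

647/24


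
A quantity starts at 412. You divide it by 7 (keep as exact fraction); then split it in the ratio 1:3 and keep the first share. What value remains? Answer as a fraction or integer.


Start with 412.
Step 1: Divide by 7: 412 / 7 = 412/7
Step 2: Split 1:3, first share = 412/7 * 1/4 = 103/7
Final result = 103/7

103/7


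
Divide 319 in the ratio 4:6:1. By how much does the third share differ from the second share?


Total parts = 4 + 6 + 1 = 11
Value per part = 319 / 11 = 29
Shares: 4*29=116, 6*29=174, 1*29=29
Third share = 29, second share = 174
Difference = |29 - 174| = 145

145


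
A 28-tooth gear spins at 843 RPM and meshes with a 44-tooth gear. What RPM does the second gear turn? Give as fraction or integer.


Gear ratio: teeth_A * RPM_A = teeth_B * RPM_B
28 * 843 = 44 * RPM_B
23604 = 44 * RPM_B
RPM_B = 23604 / 44
RPM_B = 5901/11

5901/11


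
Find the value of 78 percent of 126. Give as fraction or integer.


Compute 78% of 126
Convert percentage: 78% = 78/100
Multiply: 126 * 78/100
= 9828/100
= 2457/25

2457/25


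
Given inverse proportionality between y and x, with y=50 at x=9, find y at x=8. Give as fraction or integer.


Inverse proportion: y = k/x
Find k: k = 9 * 50 = 450
Compute y at x=8: y = 450/8
y = 225/4

225/4


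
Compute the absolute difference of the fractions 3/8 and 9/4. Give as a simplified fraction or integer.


Simplify: 3/8 = 3/8 and 9/4 = 9/4
Find common denominator: LCD = 8
Convert: 3/8 and 18/8
Difference = |3 - 18|/8 = 15/8
Simplified = 15/8

15/8


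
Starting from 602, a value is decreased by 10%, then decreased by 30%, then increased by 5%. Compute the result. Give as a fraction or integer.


Start: 602
Step 1: decrease by 10% => multiply by 90/100
  602 * 90/100 = 2709/5
Step 2: decrease by 30% => multiply by 70/100
  2709/5 * 70/100 = 18963/50
Step 3: increase by 5% => multiply by 105/100
  18963/50 * 105/100 = 398223/1000
Final value = 398223/1000

398223/1000


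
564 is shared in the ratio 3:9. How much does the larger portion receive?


Total parts = 3 + 9 = 12
Value per part = 564 / 12 = 47
First share = 3 * 47 = 141
Second share = 9 * 47 = 423
Larger share = 423

423


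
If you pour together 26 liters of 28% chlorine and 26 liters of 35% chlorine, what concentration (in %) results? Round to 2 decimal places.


Solute in mixture 1 = 28% of 26 L = 26*28/100 = 182/25 L
Solute in mixture 2 = 35% of 26 L = 26*35/100 = 91/10 L
Total solute = 182/25 + 91/10 = 819/50 L
Total volume = 26 + 26 = 52 L
Final concentration = 819/50/52 * 100 = 31.50%

31.50


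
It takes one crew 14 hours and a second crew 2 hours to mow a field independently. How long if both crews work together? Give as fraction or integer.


Rate of A = 1/14 job per hour
Rate of B = 1/2 job per hour
Combined rate = 1/14 + 1/2
Find common denominator: (2 + 14)/(14*2) = 16/28
Combined rate = 4/7 job per hour
Time together = 1 / (4/7) = 7/4 hours

7/4


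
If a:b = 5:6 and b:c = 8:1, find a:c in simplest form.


Given a:b = 5:6 and b:c = 8:1
Make b consistent. Multiply first ratio by 8: a:b = 40:48
Multiply second ratio by 6: b:c = 48:6
Now b = 48 in both, so a:b:c = 40:48:6
Therefore a:c = 40:6
Simplify by GCD: a:c = 20:3

20:3


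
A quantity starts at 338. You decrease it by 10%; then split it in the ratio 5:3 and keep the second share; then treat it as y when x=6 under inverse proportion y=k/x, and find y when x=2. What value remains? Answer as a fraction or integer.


Start with 338.
Step 1: Decrease by 10%: 338 * 90/100 = 1521/5
Step 2: Split 5:3, second share = 1521/5 * 3/8 = 4563/40
Step 3: Inverse prop: k = (4563/40)*6; new y = k/2 = 4563/40*6/2 = 13689/40
Final result = 13689/40

13689/40


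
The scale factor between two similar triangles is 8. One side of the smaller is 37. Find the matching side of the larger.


Similar triangles have proportional sides
Scale factor = 8
Smaller side = 37
Corresponding larger side = 37 * 8
= 296

296


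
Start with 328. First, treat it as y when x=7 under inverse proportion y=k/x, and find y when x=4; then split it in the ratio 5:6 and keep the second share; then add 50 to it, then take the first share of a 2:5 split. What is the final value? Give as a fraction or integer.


Start with 328.
Step 1: Inverse prop: k = (328)*7; new y = k/4 = 328*7/4 = 574
Step 2: Split 5:6, second share = 574 * 6/11 = 3444/11
Step 3: Add 50: 3444/11+50=3994/11; split 2:5 first = 3994/11*2/7 = 7988/77
Final result = 7988/77

7988/77


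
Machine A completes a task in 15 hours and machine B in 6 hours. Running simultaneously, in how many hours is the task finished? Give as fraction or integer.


Rate of A = 1/15 job per hour
Rate of B = 1/6 job per hour
Combined rate = 1/15 + 1/6
Find common denominator: (6 + 15)/(15*6) = 21/90
Combined rate = 7/30 job per hour
Time together = 1 / (7/30) = 30/7 hours

30/7


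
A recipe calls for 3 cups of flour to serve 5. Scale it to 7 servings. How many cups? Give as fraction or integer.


Original: 3 cups for 5 servings
Target servings = 7
Scaling factor = 7/5
New amount = 3 * 7/5
= 21/5
= 21/5 cups

21/5


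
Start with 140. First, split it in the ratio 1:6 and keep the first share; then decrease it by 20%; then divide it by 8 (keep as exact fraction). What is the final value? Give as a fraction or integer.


Start with 140.
Step 1: Split 1:6, first share = 140 * 1/7 = 20
Step 2: Decrease by 20%: 20 * 80/100 = 16
Step 3: Divide by 8: 16 / 8 = 2
Final result = 2

2


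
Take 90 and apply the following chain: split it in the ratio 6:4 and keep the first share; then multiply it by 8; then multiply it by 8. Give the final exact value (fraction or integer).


Start with 90.
Step 1: Split 6:4, first share = 90 * 6/10 = 54
Step 2: Multiply by 8: 54 * 8 = 432
Step 3: Multiply by 8: 432 * 8 = 3456
Final result = 3456

3456


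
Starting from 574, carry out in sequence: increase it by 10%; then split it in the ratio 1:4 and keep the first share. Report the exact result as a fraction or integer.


Start with 574.
Step 1: Increase by 10%: 574 * 110/100 = 3157/5
Step 2: Split 1:4, first share = 3157/5 * 1/5 = 3157/25
Final result = 3157/25

3157/25


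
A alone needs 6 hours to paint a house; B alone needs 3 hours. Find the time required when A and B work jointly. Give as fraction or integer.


Rate of A = 1/6 job per hour
Rate of B = 1/3 job per hour
Combined rate = 1/6 + 1/3
Find common denominator: (3 + 6)/(6*3) = 9/18
Combined rate = 1/2 job per hour
Time together = 1 / (1/2) = 2 hours

2


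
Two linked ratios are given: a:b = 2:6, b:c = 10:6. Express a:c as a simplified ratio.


Given a:b = 2:6 and b:c = 10:6
Make b consistent. Multiply first ratio by 10: a:b = 20:60
Multiply second ratio by 6: b:c = 60:36
Now b = 60 in both, so a:b:c = 20:60:36
Therefore a:c = 20:36
Simplify by GCD: a:c = 5:9

5:9


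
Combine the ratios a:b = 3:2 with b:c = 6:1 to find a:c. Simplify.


Given a:b = 3:2 and b:c = 6:1
Make b consistent. Multiply first ratio by 6: a:b = 18:12
Multiply second ratio by 2: b:c = 12:2
Now b = 12 in both, so a:b:c = 18:12:2
Therefore a:c = 18:2
Simplify by GCD: a:c = 9:1

9:1


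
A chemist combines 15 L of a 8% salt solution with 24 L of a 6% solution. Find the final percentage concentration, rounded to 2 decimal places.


Solute in mixture 1 = 8% of 15 L = 15*8/100 = 6/5 L
Solute in mixture 2 = 6% of 24 L = 24*6/100 = 36/25 L
Total solute = 6/5 + 36/25 = 66/25 L
Total volume = 15 + 24 = 39 L
Final concentration = 66/25/39 * 100 = 6.77%

6.77


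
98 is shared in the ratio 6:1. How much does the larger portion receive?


Total parts = 6 + 1 = 7
Value per part = 98 / 7 = 14
First share = 6 * 14 = 84
Second share = 1 * 14 = 14
Larger share = 84

84


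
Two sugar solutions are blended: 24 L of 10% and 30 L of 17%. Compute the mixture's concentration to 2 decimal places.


Solute in mixture 1 = 10% of 24 L = 24*10/100 = 12/5 L
Solute in mixture 2 = 17% of 30 L = 30*17/100 = 51/10 L
Total solute = 12/5 + 51/10 = 15/2 L
Total volume = 24 + 30 = 54 L
Final concentration = 15/2/54 * 100 = 13.89%

13.89


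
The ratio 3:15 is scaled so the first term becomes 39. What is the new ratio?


Original ratio: 3:15
First term target: 39
Scale factor = 39 / 3 = 13
Multiply second term: 15 * 13 = 195
Equivalent ratio = 39:195

39:195


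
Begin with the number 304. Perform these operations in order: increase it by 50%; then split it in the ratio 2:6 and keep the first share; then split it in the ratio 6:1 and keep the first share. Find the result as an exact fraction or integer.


Start with 304.
Step 1: Increase by 50%: 304 * 150/100 = 456
Step 2: Split 2:6, first share = 456 * 2/8 = 114
Step 3: Split 6:1, first share = 114 * 6/7 = 684/7
Final result = 684/7

684/7


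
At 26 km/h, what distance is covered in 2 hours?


Using distance = speed * time
Speed = 26 km/h
Time = 2 hours
Distance = 26 * 2
= 52 km

52


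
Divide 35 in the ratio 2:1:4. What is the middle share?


Ratio = 2:1:4
Total parts = 2 + 1 + 4 = 7
Value per part = 35 / 7 = 5
First share = 2 * 5 = 10
Middle share = 1 * 5 = 5
Third share = 4 * 5 = 20

5


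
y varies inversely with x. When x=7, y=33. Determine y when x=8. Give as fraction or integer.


Inverse proportion: y = k/x
Find k: k = 7 * 33 = 231
Compute y at x=8: y = 231/8
y = 231/8

231/8


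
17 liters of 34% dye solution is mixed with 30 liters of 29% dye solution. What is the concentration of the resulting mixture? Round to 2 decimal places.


Solute in mixture 1 = 34% of 17 L = 17*34/100 = 289/50 L
Solute in mixture 2 = 29% of 30 L = 30*29/100 = 87/10 L
Total solute = 289/50 + 87/10 = 362/25 L
Total volume = 17 + 30 = 47 L
Final concentration = 362/25/47 * 100 = 30.81%

30.81


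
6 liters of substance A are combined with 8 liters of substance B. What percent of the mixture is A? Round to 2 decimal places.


Volume of A = 6 L
Volume of B = 8 L
Total volume = 6 + 8 = 14 L
Percentage of A = (6/14) * 100
= 42.86%

42.86


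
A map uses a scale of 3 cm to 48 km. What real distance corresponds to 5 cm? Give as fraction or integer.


Map scale: 3 cm = 48 km
Measured distance on map = 5 cm
Set up proportion: 5 * 48 / 3
= 240 / 3
= 80 km

80


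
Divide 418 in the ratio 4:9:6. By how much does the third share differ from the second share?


Total parts = 4 + 9 + 6 = 19
Value per part = 418 / 19 = 22
Shares: 4*22=88, 9*22=198, 6*22=132
Third share = 132, second share = 198
Difference = |132 - 198| = 66

66


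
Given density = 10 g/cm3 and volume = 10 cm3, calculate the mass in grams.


Using mass = density * volume
Density = 10 g/cm3
Volume = 10 cm3
Mass = 10 * 10
= 100 g

100


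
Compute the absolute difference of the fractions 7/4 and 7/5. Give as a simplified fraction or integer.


Simplify: 7/4 = 7/4 and 7/5 = 7/5
Find common denominator: LCD = 20
Convert: 35/20 and 28/20
Difference = |35 - 28|/20 = 7/20
Simplified = 7/20

7/20


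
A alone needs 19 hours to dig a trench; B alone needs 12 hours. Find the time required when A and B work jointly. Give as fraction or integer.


Rate of A = 1/19 job per hour
Rate of B = 1/12 job per hour
Combined rate = 1/19 + 1/12
Find common denominator: (12 + 19)/(19*12) = 31/228
Combined rate = 31/228 job per hour
Time together = 1 / (31/228) = 228/31 hours

228/31


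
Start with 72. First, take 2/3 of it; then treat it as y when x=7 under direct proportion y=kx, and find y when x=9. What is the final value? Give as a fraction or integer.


Start with 72.
Step 1: Take 2/3: 72 * 2/3 = 48
Step 2: Direct prop: k = (48)/7; new y = k*9 = 48*9/7 = 432/7
Final result = 432/7

432/7


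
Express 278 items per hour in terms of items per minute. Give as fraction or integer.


Converting from per hour to per minute
Rate = 278 items per hour
Divide by 60: 278/60
= 139/30 items per minute

139/30


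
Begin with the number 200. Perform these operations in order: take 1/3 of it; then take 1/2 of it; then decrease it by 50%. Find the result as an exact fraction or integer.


Start with 200.
Step 1: Take 1/3: 200 * 1/3 = 200/3
Step 2: Take 1/2: 200/3 * 1/2 = 100/3
Step 3: Decrease by 50%: 100/3 * 50/100 = 50/3
Final result = 50/3

50/3


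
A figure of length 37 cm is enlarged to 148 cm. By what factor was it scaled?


Original length = 37 cm
Scaled length = 148 cm
Scale factor = 148 / 37
= 4

4


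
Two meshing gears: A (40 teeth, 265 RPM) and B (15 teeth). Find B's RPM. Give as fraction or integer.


Gear ratio: teeth_A * RPM_A = teeth_B * RPM_B
40 * 265 = 15 * RPM_B
10600 = 15 * RPM_B
RPM_B = 10600 / 15
RPM_B = 2120/3

2120/3


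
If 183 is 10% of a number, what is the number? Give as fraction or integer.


Given: 183 is 10% of the whole
Set up: 183 = 10/100 * whole
whole = 183 * 100 / 10
whole = 18300 / 10
whole = 1830

1830


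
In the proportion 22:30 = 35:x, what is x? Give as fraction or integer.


Setting up: 22/30 = 35/x
Cross multiply: 22 * x = 30 * 35
22x = 1050
x = 1050/22
x = 525/11

525/11


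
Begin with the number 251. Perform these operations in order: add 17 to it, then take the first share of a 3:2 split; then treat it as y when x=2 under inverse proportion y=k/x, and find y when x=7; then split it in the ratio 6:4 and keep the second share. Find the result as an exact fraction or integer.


Start with 251.
Step 1: Add 17: 251+17=268; split 3:2 first = 268*3/5 = 804/5
Step 2: Inverse prop: k = (804/5)*2; new y = k/7 = 804/5*2/7 = 1608/35
Step 3: Split 6:4, second share = 1608/35 * 4/10 = 3216/175
Final result = 3216/175

3216/175


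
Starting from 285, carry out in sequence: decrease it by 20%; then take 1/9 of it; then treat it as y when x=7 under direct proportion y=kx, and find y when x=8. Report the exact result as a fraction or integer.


Start with 285.
Step 1: Decrease by 20%: 285 * 80/100 = 228
Step 2: Take 1/9: 228 * 1/9 = 76/3
Step 3: Direct prop: k = (76/3)/7; new y = k*8 = 76/3*8/7 = 608/21
Final result = 608/21

608/21


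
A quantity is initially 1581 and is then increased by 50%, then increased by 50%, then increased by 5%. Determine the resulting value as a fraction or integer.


Start: 1581
Step 1: increase by 50% => multiply by 150/100
  1581 * 150/100 = 4743/2
Step 2: increase by 50% => multiply by 150/100
  4743/2 * 150/100 = 14229/4
Step 3: increase by 5% => multiply by 105/100
  14229/4 * 105/100 = 298809/80
Final value = 298809/80

298809/80


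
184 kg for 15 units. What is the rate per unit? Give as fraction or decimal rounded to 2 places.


Total kg = 184
Number of units = 15
Unit rate = 184 / 15
= 12.27 kg per unit

12.27


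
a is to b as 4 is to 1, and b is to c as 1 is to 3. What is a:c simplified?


Given a:b = 4:1 and b:c = 1:3
Make b consistent. Multiply first ratio by 1: a:b = 4:1
Multiply second ratio by 1: b:c = 1:3
Now b = 1 in both, so a:b:c = 4:1:3
Therefore a:c = 4:3
Simplify by GCD: a:c = 4:3

4:3


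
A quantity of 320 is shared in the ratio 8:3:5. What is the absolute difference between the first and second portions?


Total parts = 8 + 3 + 5 = 16
Value per part = 320 / 16 = 20
Shares: 8*20=160, 3*20=60, 5*20=100
First share = 160, second share = 60
Difference = |160 - 60| = 100

100


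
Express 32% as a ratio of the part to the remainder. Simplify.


Part = 32%, Remainder = 68%
Ratio = 32:68
GCD(32, 68) = 4
Simplify: 8:17 = 8:17

8:17


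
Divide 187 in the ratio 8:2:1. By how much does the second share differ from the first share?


Total parts = 8 + 2 + 1 = 11
Value per part = 187 / 11 = 17
Shares: 8*17=136, 2*17=34, 1*17=17
Second share = 34, first share = 136
Difference = |34 - 136| = 102

102


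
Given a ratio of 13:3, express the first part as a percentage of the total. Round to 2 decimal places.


Total parts = 13 + 3 = 16
First part fraction = 13/16
Percentage = (13/16) * 100
= 0.8125 * 100
= 81.25%

81.25


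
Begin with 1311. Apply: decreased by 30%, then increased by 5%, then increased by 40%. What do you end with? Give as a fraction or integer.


Start: 1311
Step 1: decrease by 30% => multiply by 70/100
  1311 * 70/100 = 9177/10
Step 2: increase by 5% => multiply by 105/100
  9177/10 * 105/100 = 192717/200
Step 3: increase by 40% => multiply by 140/100
  192717/200 * 140/100 = 1349019/1000
Final value = 1349019/1000

1349019/1000


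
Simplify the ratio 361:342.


Find GCD(361, 342)
GCD = 19
Divide both by 19: 361/19 = 19, 342/19 = 18
Simplified ratio = 19:18

19:18
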